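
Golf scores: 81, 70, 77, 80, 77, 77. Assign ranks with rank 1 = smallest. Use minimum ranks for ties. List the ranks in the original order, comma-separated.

6, 1, 2, 5, 2, 2

Sorted (ascending): 70, 77, 77, 77, 80, 81
The 3 values of 77 occupy positions 2–4 → each gets rank 2.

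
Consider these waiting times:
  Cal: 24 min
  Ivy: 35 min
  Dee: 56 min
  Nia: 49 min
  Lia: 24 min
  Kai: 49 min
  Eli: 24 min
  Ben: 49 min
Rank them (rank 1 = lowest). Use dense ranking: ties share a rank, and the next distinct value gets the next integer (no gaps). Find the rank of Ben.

3

Sorted (ascending): 24, 24, 24, 35, 49, 49, 49, 56
The 3 values of 24 share dense rank 1.
The 3 values of 49 share dense rank 3.
Remaining distinct values take the next consecutive integers.
Ben has value 49 min → rank 3.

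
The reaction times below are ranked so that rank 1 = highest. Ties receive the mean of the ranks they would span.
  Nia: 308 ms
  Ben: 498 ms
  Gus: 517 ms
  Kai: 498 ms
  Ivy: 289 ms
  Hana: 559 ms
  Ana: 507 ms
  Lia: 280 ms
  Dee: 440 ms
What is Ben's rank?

Sorted (descending): 559, 517, 507, 498, 498, 440, 308, 289, 280
The 2 values of 498 occupy positions 4–5 → average rank (4+5)/2 = 4.5.
Ben has value 498 ms → rank 4.5.

4.5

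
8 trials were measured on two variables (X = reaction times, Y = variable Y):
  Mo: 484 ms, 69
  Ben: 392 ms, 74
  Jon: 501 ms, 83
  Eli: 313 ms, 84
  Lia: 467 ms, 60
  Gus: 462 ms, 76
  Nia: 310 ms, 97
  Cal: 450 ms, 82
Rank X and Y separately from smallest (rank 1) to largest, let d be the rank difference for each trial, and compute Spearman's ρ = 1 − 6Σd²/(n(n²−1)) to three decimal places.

Ranks of variable 1: 7, 3, 8, 2, 6, 5, 1, 4
Ranks of variable 2: 2, 3, 6, 7, 1, 4, 8, 5
d = r₁ − r₂: 5, 0, 2, -5, 5, 1, -7, -1
d²: 25, 0, 4, 25, 25, 1, 49, 1; Σd² = 130
ρ = 1 − 6·130/(8·63) = 1 − 780/504 = -0.548

-0.548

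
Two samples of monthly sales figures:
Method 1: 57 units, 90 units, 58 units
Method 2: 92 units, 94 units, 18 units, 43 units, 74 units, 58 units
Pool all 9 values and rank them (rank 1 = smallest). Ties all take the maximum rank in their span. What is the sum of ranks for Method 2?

Sorted (ascending): 18, 43, 57, 58, 58, 74, 90, 92, 94
The 2 values of 58 occupy positions 4–5 → each gets rank 5.
Method 2 values → pooled ranks: 92→8, 94→9, 18→1, 43→2, 74→6, 58→5
Rank sum = 8 + 9 + 1 + 2 + 6 + 5 = 31

31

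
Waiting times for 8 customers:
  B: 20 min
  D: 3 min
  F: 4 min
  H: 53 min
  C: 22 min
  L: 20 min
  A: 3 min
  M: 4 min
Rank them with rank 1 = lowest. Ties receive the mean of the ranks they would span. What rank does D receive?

1.5

Sorted (ascending): 3, 3, 4, 4, 20, 20, 22, 53
The 2 values of 3 occupy positions 1–2 → average rank (1+2)/2 = 1.5.
The 2 values of 4 occupy positions 3–4 → average rank (3+4)/2 = 3.5.
The 2 values of 20 occupy positions 5–6 → average rank (5+6)/2 = 5.5.
D has value 3 min → rank 1.5.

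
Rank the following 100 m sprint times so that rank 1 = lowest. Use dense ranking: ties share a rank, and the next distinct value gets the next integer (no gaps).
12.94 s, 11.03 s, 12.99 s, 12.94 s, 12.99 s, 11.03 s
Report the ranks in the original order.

2, 1, 3, 2, 3, 1

Sorted (ascending): 11.03, 11.03, 12.94, 12.94, 12.99, 12.99
The 2 values of 11.03 share dense rank 1.
The 2 values of 12.94 share dense rank 2.
The 2 values of 12.99 share dense rank 3.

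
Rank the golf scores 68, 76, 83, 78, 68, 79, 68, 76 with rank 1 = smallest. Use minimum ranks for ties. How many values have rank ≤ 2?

Sorted (ascending): 68, 68, 68, 76, 76, 78, 79, 83
The 3 values of 68 occupy positions 1–3 → each gets rank 1.
The 2 values of 76 occupy positions 4–5 → each gets rank 4.
Ranks ≤ 2: {1, 1, 1} → 3 values.

3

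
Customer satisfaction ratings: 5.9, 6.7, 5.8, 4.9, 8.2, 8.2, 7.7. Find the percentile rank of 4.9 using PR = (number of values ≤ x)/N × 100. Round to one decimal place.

N = 7.
Strictly below 4.9: 0. Equal to 4.9: 1.
PR = 1/7 × 100 = 14.3

14.3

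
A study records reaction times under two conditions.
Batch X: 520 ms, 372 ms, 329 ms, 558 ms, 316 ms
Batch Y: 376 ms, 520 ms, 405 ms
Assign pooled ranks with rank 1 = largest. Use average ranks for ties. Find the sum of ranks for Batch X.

Sorted (descending): 558, 520, 520, 405, 376, 372, 329, 316
The 2 values of 520 occupy positions 2–3 → average rank (2+3)/2 = 2.5.
Batch X values → pooled ranks: 520→2.5, 372→6, 329→7, 558→1, 316→8
Rank sum = 2.5 + 6 + 7 + 1 + 8 = 24.5

24.5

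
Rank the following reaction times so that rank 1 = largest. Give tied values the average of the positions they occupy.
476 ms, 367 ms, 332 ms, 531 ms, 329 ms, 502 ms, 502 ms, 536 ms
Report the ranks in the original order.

5, 6, 7, 2, 8, 3.5, 3.5, 1

Sorted (descending): 536, 531, 502, 502, 476, 367, 332, 329
The 2 values of 502 occupy positions 3–4 → average rank (3+4)/2 = 3.5.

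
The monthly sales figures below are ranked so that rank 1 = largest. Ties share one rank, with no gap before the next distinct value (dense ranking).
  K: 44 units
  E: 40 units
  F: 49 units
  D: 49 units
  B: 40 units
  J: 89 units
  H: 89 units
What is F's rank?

Sorted (descending): 89, 89, 49, 49, 44, 40, 40
The 2 values of 89 share dense rank 1.
The 2 values of 49 share dense rank 2.
The 2 values of 40 share dense rank 4.
Remaining distinct values take the next consecutive integers.
F has value 49 units → rank 2.

2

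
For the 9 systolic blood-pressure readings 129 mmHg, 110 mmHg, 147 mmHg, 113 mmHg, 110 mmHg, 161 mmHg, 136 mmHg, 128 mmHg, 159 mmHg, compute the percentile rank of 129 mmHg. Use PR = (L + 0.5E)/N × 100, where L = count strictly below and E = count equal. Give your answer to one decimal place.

50.0

N = 9.
Strictly below 129: 4. Equal to 129: 1.
PR = (4 + 0.5·1)/9 × 100 = 50.0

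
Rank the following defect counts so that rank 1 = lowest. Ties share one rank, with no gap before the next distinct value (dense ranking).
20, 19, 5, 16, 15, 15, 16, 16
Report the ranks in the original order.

Sorted (ascending): 5, 15, 15, 16, 16, 16, 19, 20
The 2 values of 15 share dense rank 2.
The 3 values of 16 share dense rank 3.
Remaining distinct values take the next consecutive integers.

5, 4, 1, 3, 2, 2, 3, 3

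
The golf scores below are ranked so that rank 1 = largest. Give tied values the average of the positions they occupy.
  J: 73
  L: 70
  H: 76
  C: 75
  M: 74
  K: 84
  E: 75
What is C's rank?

Sorted (descending): 84, 76, 75, 75, 74, 73, 70
The 2 values of 75 occupy positions 3–4 → average rank (3+4)/2 = 3.5.
C has value 75 → rank 3.5.

3.5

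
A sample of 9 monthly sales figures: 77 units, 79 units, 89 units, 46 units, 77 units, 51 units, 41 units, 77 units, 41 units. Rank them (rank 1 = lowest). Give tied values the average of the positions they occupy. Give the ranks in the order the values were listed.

Sorted (ascending): 41, 41, 46, 51, 77, 77, 77, 79, 89
The 2 values of 41 occupy positions 1–2 → average rank (1+2)/2 = 1.5.
The 3 values of 77 occupy positions 5–7 → average rank 6.

6, 8, 9, 3, 6, 4, 1.5, 6, 1.5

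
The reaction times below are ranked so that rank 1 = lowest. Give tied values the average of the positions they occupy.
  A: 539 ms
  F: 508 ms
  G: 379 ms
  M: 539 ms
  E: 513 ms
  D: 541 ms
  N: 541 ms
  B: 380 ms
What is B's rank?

Sorted (ascending): 379, 380, 508, 513, 539, 539, 541, 541
The 2 values of 539 occupy positions 5–6 → average rank (5+6)/2 = 5.5.
The 2 values of 541 occupy positions 7–8 → average rank (7+8)/2 = 7.5.
B has value 380 ms → rank 2.

2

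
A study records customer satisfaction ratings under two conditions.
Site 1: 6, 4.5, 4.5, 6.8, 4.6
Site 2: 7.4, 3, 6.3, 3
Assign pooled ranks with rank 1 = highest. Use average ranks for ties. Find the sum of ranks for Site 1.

Sorted (descending): 7.4, 6.8, 6.3, 6, 4.6, 4.5, 4.5, 3, 3
The 2 values of 4.5 occupy positions 6–7 → average rank (6+7)/2 = 6.5.
The 2 values of 3 occupy positions 8–9 → average rank (8+9)/2 = 8.5.
Site 1 values → pooled ranks: 6→4, 4.5→6.5, 4.5→6.5, 6.8→2, 4.6→5
Rank sum = 4 + 6.5 + 6.5 + 2 + 5 = 24

24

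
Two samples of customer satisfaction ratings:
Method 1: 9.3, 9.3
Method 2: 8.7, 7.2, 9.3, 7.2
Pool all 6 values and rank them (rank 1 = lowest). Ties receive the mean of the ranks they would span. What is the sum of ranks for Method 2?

Sorted (ascending): 7.2, 7.2, 8.7, 9.3, 9.3, 9.3
The 2 values of 7.2 occupy positions 1–2 → average rank (1+2)/2 = 1.5.
The 3 values of 9.3 occupy positions 4–6 → average rank 5.
Method 2 values → pooled ranks: 8.7→3, 7.2→1.5, 9.3→5, 7.2→1.5
Rank sum = 3 + 1.5 + 5 + 1.5 = 11

11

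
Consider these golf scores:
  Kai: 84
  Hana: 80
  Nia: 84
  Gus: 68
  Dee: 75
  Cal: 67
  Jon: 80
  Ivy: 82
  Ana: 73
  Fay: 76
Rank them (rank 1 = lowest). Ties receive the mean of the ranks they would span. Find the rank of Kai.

9.5

Sorted (ascending): 67, 68, 73, 75, 76, 80, 80, 82, 84, 84
The 2 values of 80 occupy positions 6–7 → average rank (6+7)/2 = 6.5.
The 2 values of 84 occupy positions 9–10 → average rank (9+10)/2 = 9.5.
Kai has value 84 → rank 9.5.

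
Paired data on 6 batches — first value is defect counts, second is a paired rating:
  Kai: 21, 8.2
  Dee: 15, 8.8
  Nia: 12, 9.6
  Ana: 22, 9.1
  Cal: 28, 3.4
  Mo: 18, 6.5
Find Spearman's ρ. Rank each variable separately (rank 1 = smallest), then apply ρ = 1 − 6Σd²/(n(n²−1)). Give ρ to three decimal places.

-0.600

Ranks of variable 1: 4, 2, 1, 5, 6, 3
Ranks of variable 2: 3, 4, 6, 5, 1, 2
d = r₁ − r₂: 1, -2, -5, 0, 5, 1
d²: 1, 4, 25, 0, 25, 1; Σd² = 56
ρ = 1 − 6·56/(6·35) = 1 − 336/210 = -0.600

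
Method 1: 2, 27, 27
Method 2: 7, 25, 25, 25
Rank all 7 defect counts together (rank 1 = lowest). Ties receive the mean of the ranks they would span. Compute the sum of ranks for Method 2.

Sorted (ascending): 2, 7, 25, 25, 25, 27, 27
The 3 values of 25 occupy positions 3–5 → average rank 4.
The 2 values of 27 occupy positions 6–7 → average rank (6+7)/2 = 6.5.
Method 2 values → pooled ranks: 7→2, 25→4, 25→4, 25→4
Rank sum = 2 + 4 + 4 + 4 = 14

14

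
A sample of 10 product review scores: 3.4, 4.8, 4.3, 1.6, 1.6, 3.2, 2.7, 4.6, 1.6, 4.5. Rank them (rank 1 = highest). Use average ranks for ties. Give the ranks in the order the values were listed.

5, 1, 4, 9, 9, 6, 7, 2, 9, 3

Sorted (descending): 4.8, 4.6, 4.5, 4.3, 3.4, 3.2, 2.7, 1.6, 1.6, 1.6
The 3 values of 1.6 occupy positions 8–10 → average rank 9.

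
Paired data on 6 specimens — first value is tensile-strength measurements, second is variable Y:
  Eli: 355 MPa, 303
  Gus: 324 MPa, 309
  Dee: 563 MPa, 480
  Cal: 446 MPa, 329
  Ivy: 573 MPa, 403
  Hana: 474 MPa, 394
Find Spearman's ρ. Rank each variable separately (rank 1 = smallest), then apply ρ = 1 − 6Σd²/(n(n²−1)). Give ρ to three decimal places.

0.886

Ranks of variable 1: 2, 1, 5, 3, 6, 4
Ranks of variable 2: 1, 2, 6, 3, 5, 4
d = r₁ − r₂: 1, -1, -1, 0, 1, 0
d²: 1, 1, 1, 0, 1, 0; Σd² = 4
ρ = 1 − 6·4/(6·35) = 1 − 24/210 = 0.886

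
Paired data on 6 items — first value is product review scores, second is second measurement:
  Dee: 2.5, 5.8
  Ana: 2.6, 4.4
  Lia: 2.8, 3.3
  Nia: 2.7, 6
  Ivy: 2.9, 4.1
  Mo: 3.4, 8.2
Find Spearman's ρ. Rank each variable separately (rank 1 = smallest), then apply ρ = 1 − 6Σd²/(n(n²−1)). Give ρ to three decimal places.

0.086

Ranks of variable 1: 1, 2, 4, 3, 5, 6
Ranks of variable 2: 4, 3, 1, 5, 2, 6
d = r₁ − r₂: -3, -1, 3, -2, 3, 0
d²: 9, 1, 9, 4, 9, 0; Σd² = 32
ρ = 1 − 6·32/(6·35) = 1 − 192/210 = 0.086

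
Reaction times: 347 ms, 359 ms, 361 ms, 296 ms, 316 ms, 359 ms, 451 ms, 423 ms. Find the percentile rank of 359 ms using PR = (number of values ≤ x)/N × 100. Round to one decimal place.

N = 8.
Strictly below 359: 3. Equal to 359: 2.
PR = 5/8 × 100 = 62.5

62.5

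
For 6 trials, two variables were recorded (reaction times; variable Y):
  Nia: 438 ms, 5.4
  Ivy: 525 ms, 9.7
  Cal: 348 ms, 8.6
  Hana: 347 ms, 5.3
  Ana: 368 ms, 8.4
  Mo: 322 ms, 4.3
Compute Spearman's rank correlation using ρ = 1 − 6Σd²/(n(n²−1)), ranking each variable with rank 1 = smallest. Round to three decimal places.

0.771

Ranks of variable 1: 5, 6, 3, 2, 4, 1
Ranks of variable 2: 3, 6, 5, 2, 4, 1
d = r₁ − r₂: 2, 0, -2, 0, 0, 0
d²: 4, 0, 4, 0, 0, 0; Σd² = 8
ρ = 1 − 6·8/(6·35) = 1 − 48/210 = 0.771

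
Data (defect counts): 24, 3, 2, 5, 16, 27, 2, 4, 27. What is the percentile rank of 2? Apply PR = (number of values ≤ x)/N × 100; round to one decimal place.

N = 9.
Strictly below 2: 0. Equal to 2: 2.
PR = 2/9 × 100 = 22.2

22.2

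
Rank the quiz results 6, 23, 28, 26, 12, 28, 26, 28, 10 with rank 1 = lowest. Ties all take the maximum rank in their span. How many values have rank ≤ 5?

4

Sorted (ascending): 6, 10, 12, 23, 26, 26, 28, 28, 28
The 2 values of 26 occupy positions 5–6 → each gets rank 6.
The 3 values of 28 occupy positions 7–9 → each gets rank 9.
Ranks ≤ 5: {1, 2, 3, 4} → 4 values.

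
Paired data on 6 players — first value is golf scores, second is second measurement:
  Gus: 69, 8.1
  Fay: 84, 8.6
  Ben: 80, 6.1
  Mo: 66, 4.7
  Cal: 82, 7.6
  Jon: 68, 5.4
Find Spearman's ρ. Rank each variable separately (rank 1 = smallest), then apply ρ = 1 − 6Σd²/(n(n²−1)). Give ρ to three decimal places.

Ranks of variable 1: 3, 6, 4, 1, 5, 2
Ranks of variable 2: 5, 6, 3, 1, 4, 2
d = r₁ − r₂: -2, 0, 1, 0, 1, 0
d²: 4, 0, 1, 0, 1, 0; Σd² = 6
ρ = 1 − 6·6/(6·35) = 1 − 36/210 = 0.829

0.829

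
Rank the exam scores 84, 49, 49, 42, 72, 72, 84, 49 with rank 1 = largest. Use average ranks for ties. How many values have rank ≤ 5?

Sorted (descending): 84, 84, 72, 72, 49, 49, 49, 42
The 2 values of 84 occupy positions 1–2 → average rank (1+2)/2 = 1.5.
The 2 values of 72 occupy positions 3–4 → average rank (3+4)/2 = 3.5.
The 3 values of 49 occupy positions 5–7 → average rank 6.
Ranks ≤ 5: {1.5, 1.5, 3.5, 3.5} → 4 values.

4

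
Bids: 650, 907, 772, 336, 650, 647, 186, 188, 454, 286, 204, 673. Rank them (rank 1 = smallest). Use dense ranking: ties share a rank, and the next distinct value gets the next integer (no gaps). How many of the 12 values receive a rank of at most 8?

Sorted (ascending): 186, 188, 204, 286, 336, 454, 647, 650, 650, 673, 772, 907
The 2 values of 650 share dense rank 8.
Remaining distinct values take the next consecutive integers.
Ranks ≤ 8: {1, 2, 3, 4, 5, 6, 7, 8, 8} → 9 values.

9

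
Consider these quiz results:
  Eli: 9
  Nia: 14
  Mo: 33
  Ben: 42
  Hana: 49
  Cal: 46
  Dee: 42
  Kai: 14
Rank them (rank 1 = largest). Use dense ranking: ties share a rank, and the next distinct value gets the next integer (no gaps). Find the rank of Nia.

5

Sorted (descending): 49, 46, 42, 42, 33, 14, 14, 9
The 2 values of 42 share dense rank 3.
The 2 values of 14 share dense rank 5.
Remaining distinct values take the next consecutive integers.
Nia has value 14 → rank 5.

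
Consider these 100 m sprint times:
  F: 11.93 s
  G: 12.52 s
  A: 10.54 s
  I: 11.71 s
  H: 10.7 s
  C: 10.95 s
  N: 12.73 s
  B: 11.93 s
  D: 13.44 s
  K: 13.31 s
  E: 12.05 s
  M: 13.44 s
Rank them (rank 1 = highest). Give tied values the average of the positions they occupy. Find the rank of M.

1.5

Sorted (descending): 13.44, 13.44, 13.31, 12.73, 12.52, 12.05, 11.93, 11.93, 11.71, 10.95, 10.7, 10.54
The 2 values of 13.44 occupy positions 1–2 → average rank (1+2)/2 = 1.5.
The 2 values of 11.93 occupy positions 7–8 → average rank (7+8)/2 = 7.5.
M has value 13.44 s → rank 1.5.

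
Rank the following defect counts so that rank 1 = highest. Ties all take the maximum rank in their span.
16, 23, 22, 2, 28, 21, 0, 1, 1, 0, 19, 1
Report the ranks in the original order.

Sorted (descending): 28, 23, 22, 21, 19, 16, 2, 1, 1, 1, 0, 0
The 3 values of 1 occupy positions 8–10 → each gets rank 10.
The 2 values of 0 occupy positions 11–12 → each gets rank 12.

6, 2, 3, 7, 1, 4, 12, 10, 10, 12, 5, 10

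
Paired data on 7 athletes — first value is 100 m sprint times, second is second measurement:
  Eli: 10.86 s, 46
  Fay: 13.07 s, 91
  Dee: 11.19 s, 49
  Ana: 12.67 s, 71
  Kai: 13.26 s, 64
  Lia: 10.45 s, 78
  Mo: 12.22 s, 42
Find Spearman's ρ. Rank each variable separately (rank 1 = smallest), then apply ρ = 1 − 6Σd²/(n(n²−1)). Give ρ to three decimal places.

Ranks of variable 1: 2, 6, 3, 5, 7, 1, 4
Ranks of variable 2: 2, 7, 3, 5, 4, 6, 1
d = r₁ − r₂: 0, -1, 0, 0, 3, -5, 3
d²: 0, 1, 0, 0, 9, 25, 9; Σd² = 44
ρ = 1 − 6·44/(7·48) = 1 − 264/336 = 0.214

0.214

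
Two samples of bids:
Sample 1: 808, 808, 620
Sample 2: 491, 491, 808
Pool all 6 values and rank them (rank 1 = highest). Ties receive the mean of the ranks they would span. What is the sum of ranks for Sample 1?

8

Sorted (descending): 808, 808, 808, 620, 491, 491
The 3 values of 808 occupy positions 1–3 → average rank 2.
The 2 values of 491 occupy positions 5–6 → average rank (5+6)/2 = 5.5.
Sample 1 values → pooled ranks: 808→2, 808→2, 620→4
Rank sum = 2 + 2 + 4 = 8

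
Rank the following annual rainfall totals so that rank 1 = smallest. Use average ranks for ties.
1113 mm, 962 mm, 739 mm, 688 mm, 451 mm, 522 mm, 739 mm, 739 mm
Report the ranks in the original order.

Sorted (ascending): 451, 522, 688, 739, 739, 739, 962, 1113
The 3 values of 739 occupy positions 4–6 → average rank 5.

8, 7, 5, 3, 1, 2, 5, 5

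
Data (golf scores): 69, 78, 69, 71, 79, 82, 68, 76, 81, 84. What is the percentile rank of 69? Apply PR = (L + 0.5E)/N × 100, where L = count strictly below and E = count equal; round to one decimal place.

20.0

N = 10.
Strictly below 69: 1. Equal to 69: 2.
PR = (1 + 0.5·2)/10 × 100 = 20.0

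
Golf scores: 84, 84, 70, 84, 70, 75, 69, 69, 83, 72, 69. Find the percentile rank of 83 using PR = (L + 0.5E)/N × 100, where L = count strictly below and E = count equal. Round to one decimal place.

N = 11.
Strictly below 83: 7. Equal to 83: 1.
PR = (7 + 0.5·1)/11 × 100 = 68.2

68.2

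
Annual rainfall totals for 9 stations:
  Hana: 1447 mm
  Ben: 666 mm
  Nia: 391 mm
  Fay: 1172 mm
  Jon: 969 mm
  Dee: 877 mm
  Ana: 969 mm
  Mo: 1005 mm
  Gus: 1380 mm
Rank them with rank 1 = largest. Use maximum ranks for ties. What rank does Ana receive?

6

Sorted (descending): 1447, 1380, 1172, 1005, 969, 969, 877, 666, 391
The 2 values of 969 occupy positions 5–6 → each gets rank 6.
Ana has value 969 mm → rank 6.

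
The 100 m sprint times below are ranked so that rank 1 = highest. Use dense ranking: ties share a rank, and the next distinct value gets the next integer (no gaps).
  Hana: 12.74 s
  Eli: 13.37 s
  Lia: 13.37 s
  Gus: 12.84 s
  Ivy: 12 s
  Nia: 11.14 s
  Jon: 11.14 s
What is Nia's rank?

Sorted (descending): 13.37, 13.37, 12.84, 12.74, 12, 11.14, 11.14
The 2 values of 13.37 share dense rank 1.
The 2 values of 11.14 share dense rank 5.
Remaining distinct values take the next consecutive integers.
Nia has value 11.14 s → rank 5.

5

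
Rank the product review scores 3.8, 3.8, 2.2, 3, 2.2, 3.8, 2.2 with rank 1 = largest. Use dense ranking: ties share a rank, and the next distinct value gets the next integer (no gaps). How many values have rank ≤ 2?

4

Sorted (descending): 3.8, 3.8, 3.8, 3, 2.2, 2.2, 2.2
The 3 values of 3.8 share dense rank 1.
The 3 values of 2.2 share dense rank 3.
Remaining distinct values take the next consecutive integers.
Ranks ≤ 2: {1, 1, 1, 2} → 4 values.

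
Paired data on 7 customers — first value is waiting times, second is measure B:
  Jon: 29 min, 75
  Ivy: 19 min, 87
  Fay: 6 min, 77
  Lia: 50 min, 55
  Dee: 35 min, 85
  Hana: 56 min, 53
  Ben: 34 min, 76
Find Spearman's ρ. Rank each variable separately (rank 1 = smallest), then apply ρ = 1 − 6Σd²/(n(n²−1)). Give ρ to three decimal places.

-0.679

Ranks of variable 1: 3, 2, 1, 6, 5, 7, 4
Ranks of variable 2: 3, 7, 5, 2, 6, 1, 4
d = r₁ − r₂: 0, -5, -4, 4, -1, 6, 0
d²: 0, 25, 16, 16, 1, 36, 0; Σd² = 94
ρ = 1 − 6·94/(7·48) = 1 − 564/336 = -0.679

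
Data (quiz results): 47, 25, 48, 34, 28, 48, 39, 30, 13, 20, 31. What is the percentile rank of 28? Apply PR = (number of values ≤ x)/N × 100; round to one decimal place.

36.4

N = 11.
Strictly below 28: 3. Equal to 28: 1.
PR = 4/11 × 100 = 36.4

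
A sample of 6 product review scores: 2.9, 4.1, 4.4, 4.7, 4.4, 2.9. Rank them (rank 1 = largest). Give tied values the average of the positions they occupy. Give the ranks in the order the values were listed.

Sorted (descending): 4.7, 4.4, 4.4, 4.1, 2.9, 2.9
The 2 values of 4.4 occupy positions 2–3 → average rank (2+3)/2 = 2.5.
The 2 values of 2.9 occupy positions 5–6 → average rank (5+6)/2 = 5.5.

5.5, 4, 2.5, 1, 2.5, 5.5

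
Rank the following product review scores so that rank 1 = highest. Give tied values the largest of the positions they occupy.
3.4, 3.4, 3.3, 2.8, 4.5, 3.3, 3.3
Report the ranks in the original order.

Sorted (descending): 4.5, 3.4, 3.4, 3.3, 3.3, 3.3, 2.8
The 2 values of 3.4 occupy positions 2–3 → each gets rank 3.
The 3 values of 3.3 occupy positions 4–6 → each gets rank 6.

3, 3, 6, 7, 1, 6, 6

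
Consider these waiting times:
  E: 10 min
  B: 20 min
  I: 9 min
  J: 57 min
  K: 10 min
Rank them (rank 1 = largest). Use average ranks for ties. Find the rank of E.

Sorted (descending): 57, 20, 10, 10, 9
The 2 values of 10 occupy positions 3–4 → average rank (3+4)/2 = 3.5.
E has value 10 min → rank 3.5.

3.5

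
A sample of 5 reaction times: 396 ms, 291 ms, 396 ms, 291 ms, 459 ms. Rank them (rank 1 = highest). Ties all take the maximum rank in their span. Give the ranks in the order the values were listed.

3, 5, 3, 5, 1

Sorted (descending): 459, 396, 396, 291, 291
The 2 values of 396 occupy positions 2–3 → each gets rank 3.
The 2 values of 291 occupy positions 4–5 → each gets rank 5.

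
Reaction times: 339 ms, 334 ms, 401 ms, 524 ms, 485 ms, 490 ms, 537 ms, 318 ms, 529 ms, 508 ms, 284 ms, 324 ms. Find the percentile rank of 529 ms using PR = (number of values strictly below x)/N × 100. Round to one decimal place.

N = 12.
Strictly below 529: 10. Equal to 529: 1.
PR = 10/12 × 100 = 83.3

83.3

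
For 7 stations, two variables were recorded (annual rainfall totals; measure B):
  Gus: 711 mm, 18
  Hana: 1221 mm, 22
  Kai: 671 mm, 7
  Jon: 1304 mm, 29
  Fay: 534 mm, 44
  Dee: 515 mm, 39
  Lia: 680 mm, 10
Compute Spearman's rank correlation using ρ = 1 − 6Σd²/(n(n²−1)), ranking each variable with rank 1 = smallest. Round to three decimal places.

Ranks of variable 1: 5, 6, 3, 7, 2, 1, 4
Ranks of variable 2: 3, 4, 1, 5, 7, 6, 2
d = r₁ − r₂: 2, 2, 2, 2, -5, -5, 2
d²: 4, 4, 4, 4, 25, 25, 4; Σd² = 70
ρ = 1 − 6·70/(7·48) = 1 − 420/336 = -0.250

-0.250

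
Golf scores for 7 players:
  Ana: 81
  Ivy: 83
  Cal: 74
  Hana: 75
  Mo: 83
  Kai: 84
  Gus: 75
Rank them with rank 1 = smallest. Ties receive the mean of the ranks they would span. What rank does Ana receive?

Sorted (ascending): 74, 75, 75, 81, 83, 83, 84
The 2 values of 75 occupy positions 2–3 → average rank (2+3)/2 = 2.5.
The 2 values of 83 occupy positions 5–6 → average rank (5+6)/2 = 5.5.
Ana has value 81 → rank 4.

4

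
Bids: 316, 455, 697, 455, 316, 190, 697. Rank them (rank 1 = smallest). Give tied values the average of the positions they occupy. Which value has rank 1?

Sorted (ascending): 190, 316, 316, 455, 455, 697, 697
The 2 values of 316 occupy positions 2–3 → average rank (2+3)/2 = 2.5.
The 2 values of 455 occupy positions 4–5 → average rank (4+5)/2 = 4.5.
The 2 values of 697 occupy positions 6–7 → average rank (6+7)/2 = 6.5.
Rank 1 → value 190.

190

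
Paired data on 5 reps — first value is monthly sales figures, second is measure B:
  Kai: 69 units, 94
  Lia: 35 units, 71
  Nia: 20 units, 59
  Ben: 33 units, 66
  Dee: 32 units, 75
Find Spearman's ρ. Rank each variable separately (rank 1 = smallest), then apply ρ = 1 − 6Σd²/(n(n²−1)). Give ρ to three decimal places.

Ranks of variable 1: 5, 4, 1, 3, 2
Ranks of variable 2: 5, 3, 1, 2, 4
d = r₁ − r₂: 0, 1, 0, 1, -2
d²: 0, 1, 0, 1, 4; Σd² = 6
ρ = 1 − 6·6/(5·24) = 1 − 36/120 = 0.700

0.700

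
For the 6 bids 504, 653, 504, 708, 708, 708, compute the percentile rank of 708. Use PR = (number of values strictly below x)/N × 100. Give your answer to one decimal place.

50.0

N = 6.
Strictly below 708: 3. Equal to 708: 3.
PR = 3/6 × 100 = 50.0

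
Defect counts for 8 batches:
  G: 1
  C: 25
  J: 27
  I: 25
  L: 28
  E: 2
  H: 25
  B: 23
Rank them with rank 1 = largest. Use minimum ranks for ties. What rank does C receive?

3

Sorted (descending): 28, 27, 25, 25, 25, 23, 2, 1
The 3 values of 25 occupy positions 3–5 → each gets rank 3.
C has value 25 → rank 3.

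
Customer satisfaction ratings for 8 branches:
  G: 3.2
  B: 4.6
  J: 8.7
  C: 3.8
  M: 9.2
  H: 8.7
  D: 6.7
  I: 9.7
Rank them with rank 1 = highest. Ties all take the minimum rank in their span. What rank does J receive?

Sorted (descending): 9.7, 9.2, 8.7, 8.7, 6.7, 4.6, 3.8, 3.2
The 2 values of 8.7 occupy positions 3–4 → each gets rank 3.
J has value 8.7 → rank 3.

3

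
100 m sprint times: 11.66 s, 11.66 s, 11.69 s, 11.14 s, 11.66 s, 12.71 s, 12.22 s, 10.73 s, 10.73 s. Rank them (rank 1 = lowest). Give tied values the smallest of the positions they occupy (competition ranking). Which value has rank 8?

Sorted (ascending): 10.73, 10.73, 11.14, 11.66, 11.66, 11.66, 11.69, 12.22, 12.71
The 2 values of 10.73 occupy positions 1–2 → each gets rank 1.
The 3 values of 11.66 occupy positions 4–6 → each gets rank 4.
Rank 8 → value 12.22.

12.22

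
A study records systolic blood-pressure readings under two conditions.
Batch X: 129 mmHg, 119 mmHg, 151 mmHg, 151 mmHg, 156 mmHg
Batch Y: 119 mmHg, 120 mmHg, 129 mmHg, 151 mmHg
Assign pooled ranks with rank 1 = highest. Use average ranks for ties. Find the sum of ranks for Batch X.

Sorted (descending): 156, 151, 151, 151, 129, 129, 120, 119, 119
The 3 values of 151 occupy positions 2–4 → average rank 3.
The 2 values of 129 occupy positions 5–6 → average rank (5+6)/2 = 5.5.
The 2 values of 119 occupy positions 8–9 → average rank (8+9)/2 = 8.5.
Batch X values → pooled ranks: 129→5.5, 119→8.5, 151→3, 151→3, 156→1
Rank sum = 5.5 + 8.5 + 3 + 3 + 1 = 21

21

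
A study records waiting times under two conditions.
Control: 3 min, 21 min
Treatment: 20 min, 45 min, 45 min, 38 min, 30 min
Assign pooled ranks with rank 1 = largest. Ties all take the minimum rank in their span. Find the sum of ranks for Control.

Sorted (descending): 45, 45, 38, 30, 21, 20, 3
The 2 values of 45 occupy positions 1–2 → each gets rank 1.
Control values → pooled ranks: 3→7, 21→5
Rank sum = 7 + 5 = 12

12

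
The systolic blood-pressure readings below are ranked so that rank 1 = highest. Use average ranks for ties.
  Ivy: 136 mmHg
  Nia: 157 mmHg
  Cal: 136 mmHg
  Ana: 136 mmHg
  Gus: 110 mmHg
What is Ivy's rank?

Sorted (descending): 157, 136, 136, 136, 110
The 3 values of 136 occupy positions 2–4 → average rank 3.
Ivy has value 136 mmHg → rank 3.

3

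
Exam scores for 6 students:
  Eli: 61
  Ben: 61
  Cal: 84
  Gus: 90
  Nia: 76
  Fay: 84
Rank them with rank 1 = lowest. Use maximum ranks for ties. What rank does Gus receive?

6

Sorted (ascending): 61, 61, 76, 84, 84, 90
The 2 values of 61 occupy positions 1–2 → each gets rank 2.
The 2 values of 84 occupy positions 4–5 → each gets rank 5.
Gus has value 90 → rank 6.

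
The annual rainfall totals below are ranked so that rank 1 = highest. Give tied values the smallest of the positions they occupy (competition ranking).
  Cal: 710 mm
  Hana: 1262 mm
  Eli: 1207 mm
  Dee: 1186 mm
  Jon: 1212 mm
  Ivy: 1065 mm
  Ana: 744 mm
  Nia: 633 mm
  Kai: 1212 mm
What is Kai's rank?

Sorted (descending): 1262, 1212, 1212, 1207, 1186, 1065, 744, 710, 633
The 2 values of 1212 occupy positions 2–3 → each gets rank 2.
Kai has value 1212 mm → rank 2.

2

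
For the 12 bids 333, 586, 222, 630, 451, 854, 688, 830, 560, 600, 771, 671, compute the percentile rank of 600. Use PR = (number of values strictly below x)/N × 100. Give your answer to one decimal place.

N = 12.
Strictly below 600: 5. Equal to 600: 1.
PR = 5/12 × 100 = 41.7

41.7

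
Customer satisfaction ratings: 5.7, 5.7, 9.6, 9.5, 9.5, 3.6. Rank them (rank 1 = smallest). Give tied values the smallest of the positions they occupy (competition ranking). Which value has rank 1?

3.6

Sorted (ascending): 3.6, 5.7, 5.7, 9.5, 9.5, 9.6
The 2 values of 5.7 occupy positions 2–3 → each gets rank 2.
The 2 values of 9.5 occupy positions 4–5 → each gets rank 4.
Rank 1 → value 3.6.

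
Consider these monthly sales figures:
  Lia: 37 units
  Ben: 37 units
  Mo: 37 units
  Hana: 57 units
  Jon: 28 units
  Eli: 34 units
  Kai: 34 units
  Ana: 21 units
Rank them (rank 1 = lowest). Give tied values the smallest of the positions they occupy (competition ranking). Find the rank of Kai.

Sorted (ascending): 21, 28, 34, 34, 37, 37, 37, 57
The 2 values of 34 occupy positions 3–4 → each gets rank 3.
The 3 values of 37 occupy positions 5–7 → each gets rank 5.
Kai has value 34 units → rank 3.

3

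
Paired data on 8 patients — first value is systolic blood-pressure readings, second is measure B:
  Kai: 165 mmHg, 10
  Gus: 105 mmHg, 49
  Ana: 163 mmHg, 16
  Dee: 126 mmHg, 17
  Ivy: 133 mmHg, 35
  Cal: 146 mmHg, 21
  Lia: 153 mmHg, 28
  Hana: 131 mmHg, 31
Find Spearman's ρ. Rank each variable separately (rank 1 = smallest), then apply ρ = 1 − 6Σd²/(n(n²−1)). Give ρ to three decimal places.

-0.714

Ranks of variable 1: 8, 1, 7, 2, 4, 5, 6, 3
Ranks of variable 2: 1, 8, 2, 3, 7, 4, 5, 6
d = r₁ − r₂: 7, -7, 5, -1, -3, 1, 1, -3
d²: 49, 49, 25, 1, 9, 1, 1, 9; Σd² = 144
ρ = 1 − 6·144/(8·63) = 1 − 864/504 = -0.714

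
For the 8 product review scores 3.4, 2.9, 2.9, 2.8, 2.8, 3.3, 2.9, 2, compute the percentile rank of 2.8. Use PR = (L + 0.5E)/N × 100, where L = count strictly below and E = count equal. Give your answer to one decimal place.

N = 8.
Strictly below 2.8: 1. Equal to 2.8: 2.
PR = (1 + 0.5·2)/8 × 100 = 25.0

25.0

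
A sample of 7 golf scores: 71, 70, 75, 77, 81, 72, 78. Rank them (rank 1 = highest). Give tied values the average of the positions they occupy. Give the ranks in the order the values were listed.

6, 7, 4, 3, 1, 5, 2

Sorted (descending): 81, 78, 77, 75, 72, 71, 70
No ties — each value takes its position as its rank.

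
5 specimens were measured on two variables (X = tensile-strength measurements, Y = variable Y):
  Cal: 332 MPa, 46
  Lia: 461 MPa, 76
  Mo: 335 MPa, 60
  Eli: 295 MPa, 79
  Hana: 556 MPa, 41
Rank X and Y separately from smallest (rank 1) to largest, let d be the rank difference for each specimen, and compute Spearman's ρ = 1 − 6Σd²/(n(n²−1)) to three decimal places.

Ranks of variable 1: 2, 4, 3, 1, 5
Ranks of variable 2: 2, 4, 3, 5, 1
d = r₁ − r₂: 0, 0, 0, -4, 4
d²: 0, 0, 0, 16, 16; Σd² = 32
ρ = 1 − 6·32/(5·24) = 1 − 192/120 = -0.600

-0.600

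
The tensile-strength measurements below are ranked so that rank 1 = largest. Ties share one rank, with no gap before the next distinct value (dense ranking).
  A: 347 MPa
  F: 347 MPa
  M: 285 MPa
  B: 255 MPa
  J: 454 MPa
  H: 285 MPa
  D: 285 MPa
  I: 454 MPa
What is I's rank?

Sorted (descending): 454, 454, 347, 347, 285, 285, 285, 255
The 2 values of 454 share dense rank 1.
The 2 values of 347 share dense rank 2.
The 3 values of 285 share dense rank 3.
Remaining distinct values take the next consecutive integers.
I has value 454 MPa → rank 1.

1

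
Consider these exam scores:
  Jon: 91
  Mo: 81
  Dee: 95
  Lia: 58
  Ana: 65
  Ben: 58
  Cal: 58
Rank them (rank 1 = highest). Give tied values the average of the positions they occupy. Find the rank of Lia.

Sorted (descending): 95, 91, 81, 65, 58, 58, 58
The 3 values of 58 occupy positions 5–7 → average rank 6.
Lia has value 58 → rank 6.

6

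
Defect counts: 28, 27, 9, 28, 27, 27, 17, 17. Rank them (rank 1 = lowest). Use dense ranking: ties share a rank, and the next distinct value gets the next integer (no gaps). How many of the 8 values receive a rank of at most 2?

3

Sorted (ascending): 9, 17, 17, 27, 27, 27, 28, 28
The 2 values of 17 share dense rank 2.
The 3 values of 27 share dense rank 3.
The 2 values of 28 share dense rank 4.
Remaining distinct values take the next consecutive integers.
Ranks ≤ 2: {1, 2, 2} → 3 values.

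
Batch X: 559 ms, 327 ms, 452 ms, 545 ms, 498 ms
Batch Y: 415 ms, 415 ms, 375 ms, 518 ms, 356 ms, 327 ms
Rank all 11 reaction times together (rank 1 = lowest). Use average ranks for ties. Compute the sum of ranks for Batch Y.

28.5

Sorted (ascending): 327, 327, 356, 375, 415, 415, 452, 498, 518, 545, 559
The 2 values of 327 occupy positions 1–2 → average rank (1+2)/2 = 1.5.
The 2 values of 415 occupy positions 5–6 → average rank (5+6)/2 = 5.5.
Batch Y values → pooled ranks: 415→5.5, 415→5.5, 375→4, 518→9, 356→3, 327→1.5
Rank sum = 5.5 + 5.5 + 4 + 9 + 3 + 1.5 = 28.5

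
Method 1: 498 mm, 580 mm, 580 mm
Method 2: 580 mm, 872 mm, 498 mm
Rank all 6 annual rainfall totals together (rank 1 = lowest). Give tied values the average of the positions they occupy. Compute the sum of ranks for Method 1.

9.5

Sorted (ascending): 498, 498, 580, 580, 580, 872
The 2 values of 498 occupy positions 1–2 → average rank (1+2)/2 = 1.5.
The 3 values of 580 occupy positions 3–5 → average rank 4.
Method 1 values → pooled ranks: 498→1.5, 580→4, 580→4
Rank sum = 1.5 + 4 + 4 = 9.5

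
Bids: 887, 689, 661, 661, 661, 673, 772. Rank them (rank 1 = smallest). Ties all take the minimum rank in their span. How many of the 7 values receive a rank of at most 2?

Sorted (ascending): 661, 661, 661, 673, 689, 772, 887
The 3 values of 661 occupy positions 1–3 → each gets rank 1.
Ranks ≤ 2: {1, 1, 1} → 3 values.

3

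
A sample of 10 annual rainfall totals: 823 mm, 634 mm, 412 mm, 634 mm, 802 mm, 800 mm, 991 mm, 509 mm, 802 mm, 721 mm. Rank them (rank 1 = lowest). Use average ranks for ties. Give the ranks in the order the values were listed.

Sorted (ascending): 412, 509, 634, 634, 721, 800, 802, 802, 823, 991
The 2 values of 634 occupy positions 3–4 → average rank (3+4)/2 = 3.5.
The 2 values of 802 occupy positions 7–8 → average rank (7+8)/2 = 7.5.

9, 3.5, 1, 3.5, 7.5, 6, 10, 2, 7.5, 5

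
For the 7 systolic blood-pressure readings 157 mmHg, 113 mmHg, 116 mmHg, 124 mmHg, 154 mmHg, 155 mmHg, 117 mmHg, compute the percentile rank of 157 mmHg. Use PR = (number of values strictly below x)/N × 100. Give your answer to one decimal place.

N = 7.
Strictly below 157: 6. Equal to 157: 1.
PR = 6/7 × 100 = 85.7

85.7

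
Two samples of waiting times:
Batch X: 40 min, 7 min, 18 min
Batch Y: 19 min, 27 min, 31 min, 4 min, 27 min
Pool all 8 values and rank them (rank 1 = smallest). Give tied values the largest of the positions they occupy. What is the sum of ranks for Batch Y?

24

Sorted (ascending): 4, 7, 18, 19, 27, 27, 31, 40
The 2 values of 27 occupy positions 5–6 → each gets rank 6.
Batch Y values → pooled ranks: 19→4, 27→6, 31→7, 4→1, 27→6
Rank sum = 4 + 6 + 7 + 1 + 6 = 24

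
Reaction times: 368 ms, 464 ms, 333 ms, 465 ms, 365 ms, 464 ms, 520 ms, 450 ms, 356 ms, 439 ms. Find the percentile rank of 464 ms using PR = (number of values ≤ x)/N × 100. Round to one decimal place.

80.0

N = 10.
Strictly below 464: 6. Equal to 464: 2.
PR = 8/10 × 100 = 80.0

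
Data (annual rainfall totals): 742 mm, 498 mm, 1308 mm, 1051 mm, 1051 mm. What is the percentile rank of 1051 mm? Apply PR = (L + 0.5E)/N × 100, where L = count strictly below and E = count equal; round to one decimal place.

60.0

N = 5.
Strictly below 1051: 2. Equal to 1051: 2.
PR = (2 + 0.5·2)/5 × 100 = 60.0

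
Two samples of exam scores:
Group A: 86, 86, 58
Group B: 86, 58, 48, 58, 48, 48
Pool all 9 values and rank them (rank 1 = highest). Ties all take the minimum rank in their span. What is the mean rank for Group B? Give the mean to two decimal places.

5.00

Sorted (descending): 86, 86, 86, 58, 58, 58, 48, 48, 48
The 3 values of 86 occupy positions 1–3 → each gets rank 1.
The 3 values of 58 occupy positions 4–6 → each gets rank 4.
The 3 values of 48 occupy positions 7–9 → each gets rank 7.
Group B values → pooled ranks: 86→1, 58→4, 48→7, 58→4, 48→7, 48→7
Mean rank = (1 + 4 + 7 + 4 + 7 + 7) / 6 = 5.00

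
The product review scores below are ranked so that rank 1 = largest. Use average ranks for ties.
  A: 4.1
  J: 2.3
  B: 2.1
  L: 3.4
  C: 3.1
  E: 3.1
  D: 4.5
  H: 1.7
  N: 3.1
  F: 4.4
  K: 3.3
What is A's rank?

Sorted (descending): 4.5, 4.4, 4.1, 3.4, 3.3, 3.1, 3.1, 3.1, 2.3, 2.1, 1.7
The 3 values of 3.1 occupy positions 6–8 → average rank 7.
A has value 4.1 → rank 3.

3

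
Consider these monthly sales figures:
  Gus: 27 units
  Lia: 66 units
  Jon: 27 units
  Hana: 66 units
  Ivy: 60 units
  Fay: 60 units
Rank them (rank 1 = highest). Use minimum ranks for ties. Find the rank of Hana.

1

Sorted (descending): 66, 66, 60, 60, 27, 27
The 2 values of 66 occupy positions 1–2 → each gets rank 1.
The 2 values of 60 occupy positions 3–4 → each gets rank 3.
The 2 values of 27 occupy positions 5–6 → each gets rank 5.
Hana has value 66 units → rank 1.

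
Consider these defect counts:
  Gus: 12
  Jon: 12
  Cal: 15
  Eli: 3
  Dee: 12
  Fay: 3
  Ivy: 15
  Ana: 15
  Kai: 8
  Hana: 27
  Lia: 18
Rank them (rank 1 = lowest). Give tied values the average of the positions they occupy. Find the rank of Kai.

Sorted (ascending): 3, 3, 8, 12, 12, 12, 15, 15, 15, 18, 27
The 2 values of 3 occupy positions 1–2 → average rank (1+2)/2 = 1.5.
The 3 values of 12 occupy positions 4–6 → average rank 5.
The 3 values of 15 occupy positions 7–9 → average rank 8.
Kai has value 8 → rank 3.

3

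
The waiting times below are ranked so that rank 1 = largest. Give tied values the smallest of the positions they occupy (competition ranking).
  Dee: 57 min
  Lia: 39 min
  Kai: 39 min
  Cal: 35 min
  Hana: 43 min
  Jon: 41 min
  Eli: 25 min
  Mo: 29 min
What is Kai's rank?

Sorted (descending): 57, 43, 41, 39, 39, 35, 29, 25
The 2 values of 39 occupy positions 4–5 → each gets rank 4.
Kai has value 39 min → rank 4.

4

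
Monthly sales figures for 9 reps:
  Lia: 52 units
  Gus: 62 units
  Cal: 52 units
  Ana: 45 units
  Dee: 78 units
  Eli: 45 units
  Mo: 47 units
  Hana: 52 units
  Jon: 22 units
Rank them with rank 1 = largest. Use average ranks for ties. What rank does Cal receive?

Sorted (descending): 78, 62, 52, 52, 52, 47, 45, 45, 22
The 3 values of 52 occupy positions 3–5 → average rank 4.
The 2 values of 45 occupy positions 7–8 → average rank (7+8)/2 = 7.5.
Cal has value 52 units → rank 4.

4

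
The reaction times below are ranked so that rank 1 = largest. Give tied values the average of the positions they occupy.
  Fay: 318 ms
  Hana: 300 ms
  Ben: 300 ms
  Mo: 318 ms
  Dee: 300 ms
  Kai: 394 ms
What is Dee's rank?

5

Sorted (descending): 394, 318, 318, 300, 300, 300
The 2 values of 318 occupy positions 2–3 → average rank (2+3)/2 = 2.5.
The 3 values of 300 occupy positions 4–6 → average rank 5.
Dee has value 300 ms → rank 5.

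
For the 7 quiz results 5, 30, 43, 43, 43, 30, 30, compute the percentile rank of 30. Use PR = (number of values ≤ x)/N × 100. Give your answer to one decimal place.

N = 7.
Strictly below 30: 1. Equal to 30: 3.
PR = 4/7 × 100 = 57.1

57.1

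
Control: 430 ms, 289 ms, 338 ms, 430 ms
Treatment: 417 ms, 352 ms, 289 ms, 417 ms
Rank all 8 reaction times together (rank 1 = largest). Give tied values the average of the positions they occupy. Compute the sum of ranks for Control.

Sorted (descending): 430, 430, 417, 417, 352, 338, 289, 289
The 2 values of 430 occupy positions 1–2 → average rank (1+2)/2 = 1.5.
The 2 values of 417 occupy positions 3–4 → average rank (3+4)/2 = 3.5.
The 2 values of 289 occupy positions 7–8 → average rank (7+8)/2 = 7.5.
Control values → pooled ranks: 430→1.5, 289→7.5, 338→6, 430→1.5
Rank sum = 1.5 + 7.5 + 6 + 1.5 = 16.5

16.5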